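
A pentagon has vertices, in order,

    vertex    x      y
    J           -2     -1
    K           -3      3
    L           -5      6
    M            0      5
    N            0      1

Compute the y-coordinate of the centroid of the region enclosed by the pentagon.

Apply the shoelace (surveyor's) formula. First the cross-terms c_i = x_i·y_{i+1} − x_{i+1}·y_i:
  -9, -3, -25, 0, 2  ⇒  2A = -35, A = -17.5.
Then Σ (y_i + y_{i+1})·c_i = -320, so ȳ = -320 / (6·(-17.5)) = 64/21.

64/21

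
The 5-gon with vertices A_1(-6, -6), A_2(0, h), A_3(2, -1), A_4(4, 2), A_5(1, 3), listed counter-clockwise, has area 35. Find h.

-5

Write out the shoelace sum; only the two edges meeting at A_2 involve h:
2·Area = [((-6)·h − 0·(-6)) + (0·(-1) − 2·h)] + 30
       = -8·h + 30 = 70
⇒ h = -5.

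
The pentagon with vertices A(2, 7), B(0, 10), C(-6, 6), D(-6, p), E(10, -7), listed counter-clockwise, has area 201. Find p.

The doubled signed area Σ (x_i y_{i+1} − x_{i+1} y_i) is linear in p.
With p=0 it equals 242; the coefficient of p is -16 (from the two edges through D).
So -16·p + 242 = 2·201 = 402 ⇒ p = -10.

-10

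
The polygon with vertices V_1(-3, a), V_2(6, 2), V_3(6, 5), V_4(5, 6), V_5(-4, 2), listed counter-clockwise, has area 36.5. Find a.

-1

The doubled signed area Σ (x_i y_{i+1} − x_{i+1} y_i) is linear in a.
With a=0 it equals 63; the coefficient of a is -10 (from the two edges through V_1).
So -10·a + 63 = 2·36.5 = 73 ⇒ a = -1.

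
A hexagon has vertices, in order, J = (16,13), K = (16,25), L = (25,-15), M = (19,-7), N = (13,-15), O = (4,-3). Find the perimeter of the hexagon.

108

|JK| = √((0)² + (12)²) = √144 = 12
|KL| = √((9)² + (-40)²) = √1681 = 41
|LM| = √((-6)² + (8)²) = √100 = 10
|MN| = √((-6)² + (-8)²) = √100 = 10
|NO| = √((-9)² + (12)²) = √225 = 15
|OJ| = √((12)² + (16)²) = √400 = 20
Perimeter = 12 + 41 + 10 + 10 + 15 + 20 = 108.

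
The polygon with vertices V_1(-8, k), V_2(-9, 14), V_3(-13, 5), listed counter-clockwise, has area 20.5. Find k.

6

Write out the shoelace sum; only the two edges meeting at V_1 involve k:
2·Area = [((-13)·k − (-8)·5) + ((-8)·14 − (-9)·k)] + 137
       = -4·k + 65 = 41
⇒ k = 6.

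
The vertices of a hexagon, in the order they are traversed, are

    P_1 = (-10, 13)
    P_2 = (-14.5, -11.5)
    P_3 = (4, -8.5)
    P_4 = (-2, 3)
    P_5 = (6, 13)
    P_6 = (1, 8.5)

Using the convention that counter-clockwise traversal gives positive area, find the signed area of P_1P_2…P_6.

279.875

Apply the shoelace (surveyor's) formula: 2A = Σ (x_i·y_{i+1} − x_{i+1}·y_i), indices taken mod 6.
Σ = (303.5) + (169.25) + (-5) + (-44) + (38) + (98) = 559.75
Signed area = Σ/2 = 279.875 (positive ⇒ counter-clockwise traversal).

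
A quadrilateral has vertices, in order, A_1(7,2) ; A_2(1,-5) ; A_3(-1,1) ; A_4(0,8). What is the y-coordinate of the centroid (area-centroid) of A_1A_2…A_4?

101/63

Apply Gauss's area formula. First the cross-terms c_i = x_i·y_{i+1} − x_{i+1}·y_i:
  -37, -4, -8, -56  ⇒  2A = -105, A = -52.5.
Then Σ (y_i + y_{i+1})·c_i = -505, so ȳ = -505 / (6·(-52.5)) = 101/63.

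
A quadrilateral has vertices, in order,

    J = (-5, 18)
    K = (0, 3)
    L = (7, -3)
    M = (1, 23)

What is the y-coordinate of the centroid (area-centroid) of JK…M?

2806/261

Apply the shoelace formula. First the cross-terms c_i = x_i·y_{i+1} − x_{i+1}·y_i:
  -15, -21, 164, 133  ⇒  2A = 261, A = 130.5.
Then Σ (y_i + y_{i+1})·c_i = 8418, so ȳ = 8418 / (6·130.5) = 2806/261.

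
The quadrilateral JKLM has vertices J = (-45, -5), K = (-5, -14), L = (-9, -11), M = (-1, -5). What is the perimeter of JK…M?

|JK| = √((40)² + (-9)²) = √1681 = 41
|KL| = √((-4)² + (3)²) = √25 = 5
|LM| = √((8)² + (6)²) = √100 = 10
|MJ| = √((-44)² + (0)²) = √1936 = 44
Perimeter = 41 + 5 + 10 + 44 = 100.

100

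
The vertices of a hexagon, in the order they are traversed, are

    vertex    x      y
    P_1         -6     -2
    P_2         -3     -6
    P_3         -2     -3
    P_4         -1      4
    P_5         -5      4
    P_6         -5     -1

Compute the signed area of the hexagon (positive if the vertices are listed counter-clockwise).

30.5

Apply Gauss's area formula: 2A = Σ (x_i·y_{i+1} − x_{i+1}·y_i), indices taken mod 6.
Σ = (30) + (-3) + (-11) + (16) + (25) + (4) = 61
Signed area = Σ/2 = 30.5 (positive ⇒ counter-clockwise traversal).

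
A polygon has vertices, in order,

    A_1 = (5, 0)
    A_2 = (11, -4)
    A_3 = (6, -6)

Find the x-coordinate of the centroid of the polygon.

Apply the surveyor's formula. First the cross-terms c_i = x_i·y_{i+1} − x_{i+1}·y_i:
  -20, -42, 30  ⇒  2A = -32, A = -16.
Then Σ (x_i + x_{i+1})·c_i = -704, so x̄ = -704 / (6·(-16)) = 22/3.

22/3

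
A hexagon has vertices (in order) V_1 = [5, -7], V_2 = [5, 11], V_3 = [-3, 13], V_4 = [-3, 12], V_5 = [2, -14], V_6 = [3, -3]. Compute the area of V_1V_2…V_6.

Cross-terms: 90, 98, 3, 18, 36, -6  ⇒  Σ = 239
Area = |Σ|/2 = 119.5.

119.5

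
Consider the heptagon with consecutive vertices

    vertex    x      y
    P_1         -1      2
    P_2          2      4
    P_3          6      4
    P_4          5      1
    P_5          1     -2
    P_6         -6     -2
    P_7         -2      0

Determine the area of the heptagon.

Σ = (-8) + (-16) + (-14) + (-11) + (-14) + (-4) + (-4) = -71
Area = |Σ|/2 = 35.5.

35.5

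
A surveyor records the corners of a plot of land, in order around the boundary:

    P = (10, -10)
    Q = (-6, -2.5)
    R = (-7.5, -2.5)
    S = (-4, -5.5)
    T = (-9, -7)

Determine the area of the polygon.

Apply the surveyor's formula: 2A = Σ (x_i·y_{i+1} − x_{i+1}·y_i), indices taken mod 5.
Σ = (-85) + (-3.75) + (31.25) + (-21.5) + (160) = 81
Area = |Σ|/2 = 40.5.

40.5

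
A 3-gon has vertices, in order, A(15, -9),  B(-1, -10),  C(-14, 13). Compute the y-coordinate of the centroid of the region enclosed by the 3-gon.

Apply the shoelace formula. First the cross-terms c_i = x_i·y_{i+1} − x_{i+1}·y_i:
  -159, -153, -69  ⇒  2A = -381, A = -190.5.
Then Σ (y_i + y_{i+1})·c_i = 2286, so ȳ = 2286 / (6·(-190.5)) = -2.

-2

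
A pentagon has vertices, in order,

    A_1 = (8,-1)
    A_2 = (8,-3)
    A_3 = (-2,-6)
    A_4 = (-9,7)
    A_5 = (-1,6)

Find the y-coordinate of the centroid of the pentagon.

Apply Gauss's area formula. First the cross-terms c_i = x_i·y_{i+1} − x_{i+1}·y_i:
  -16, -54, -68, -47, -47  ⇒  2A = -232, A = -116.
Then Σ (y_i + y_{i+1})·c_i = -364, so ȳ = -364 / (6·(-116)) = 91/174.

91/174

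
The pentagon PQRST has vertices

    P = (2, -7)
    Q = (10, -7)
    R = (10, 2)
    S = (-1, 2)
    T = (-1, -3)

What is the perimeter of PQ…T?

|PQ| = √((8)² + (0)²) = √64 = 8
|QR| = √((0)² + (9)²) = √81 = 9
|RS| = √((-11)² + (0)²) = √121 = 11
|ST| = √((0)² + (-5)²) = √25 = 5
|TP| = √((3)² + (-4)²) = √25 = 5
Perimeter = 8 + 9 + 11 + 5 + 5 = 38.

38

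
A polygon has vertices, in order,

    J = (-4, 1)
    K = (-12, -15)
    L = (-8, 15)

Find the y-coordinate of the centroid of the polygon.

Apply Gauss's area formula. First the cross-terms c_i = x_i·y_{i+1} − x_{i+1}·y_i:
  72, -300, 52  ⇒  2A = -176, A = -88.
Then Σ (y_i + y_{i+1})·c_i = -176, so ȳ = -176 / (6·(-88)) = 1/3.

1/3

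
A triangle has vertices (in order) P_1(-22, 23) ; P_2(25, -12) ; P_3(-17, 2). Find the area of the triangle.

406

Apply Gauss's area formula: 2A = Σ (x_i·y_{i+1} − x_{i+1}·y_i), indices taken mod 3.
Σ = (-311) + (-154) + (-347) = -812
Area = |Σ|/2 = 406.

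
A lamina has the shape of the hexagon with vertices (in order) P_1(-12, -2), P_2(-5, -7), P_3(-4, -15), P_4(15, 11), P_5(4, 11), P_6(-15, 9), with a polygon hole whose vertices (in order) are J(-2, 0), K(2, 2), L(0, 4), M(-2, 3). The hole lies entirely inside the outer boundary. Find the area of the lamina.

372

Outer boundary:
P_1→P_2: (-12)(-7) − (-5)(-2) = 74
P_2→P_3: (-5)(-15) − (-4)(-7) = 47
P_3→P_4: (-4)(11) − (15)(-15) = 181
P_4→P_5: (15)(11) − (4)(11) = 121
P_5→P_6: (4)(9) − (-15)(11) = 201
P_6→P_1: (-15)(-2) − (-12)(9) = 138
Σ = 762
Area = |Σ|/2 = 381.
Hole:
Cross-terms: -4, 8, 8, 6  ⇒  Σ = 18
Area = |Σ|/2 = 9.
Net area = 381 − 9 = 372.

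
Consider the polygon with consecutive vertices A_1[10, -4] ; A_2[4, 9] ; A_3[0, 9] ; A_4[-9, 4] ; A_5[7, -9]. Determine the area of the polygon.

169

Apply Gauss's area formula: 2A = Σ (x_i·y_{i+1} − x_{i+1}·y_i), indices taken mod 5.
Cross-terms: 106, 36, 81, 53, 62  ⇒  Σ = 338
Area = |Σ|/2 = 169.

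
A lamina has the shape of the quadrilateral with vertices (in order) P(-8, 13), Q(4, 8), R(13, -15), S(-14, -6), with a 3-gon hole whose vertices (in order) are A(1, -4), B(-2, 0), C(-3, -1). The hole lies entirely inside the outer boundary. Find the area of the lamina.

Outer boundary:
Σ = (-116) + (-164) + (-288) + (-230) = -798
Area = |Σ|/2 = 399.
Hole:
Apply the shoelace formula: 2A = Σ (x_i·y_{i+1} − x_{i+1}·y_i), indices taken mod 3.
Cross-terms: -8, 2, 13  ⇒  Σ = 7
Area = |Σ|/2 = 3.5.
Net area = 399 − 3.5 = 395.5.

395.5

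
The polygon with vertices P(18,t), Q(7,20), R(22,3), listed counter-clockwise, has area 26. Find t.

Write out the shoelace sum; only the two edges meeting at P involve t:
2·Area = [(22·t − 18·3) + (18·20 − 7·t)] + -419
       = 15·t + -113 = 52
⇒ t = 11.

11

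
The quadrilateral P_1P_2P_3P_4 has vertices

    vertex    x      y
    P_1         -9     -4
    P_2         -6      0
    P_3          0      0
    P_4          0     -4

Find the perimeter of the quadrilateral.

24

|P_1P_2| = √((3)² + (4)²) = √25 = 5
|P_2P_3| = √((6)² + (0)²) = √36 = 6
|P_3P_4| = √((0)² + (-4)²) = √16 = 4
|P_4P_1| = √((-9)² + (0)²) = √81 = 9
Perimeter = 5 + 6 + 4 + 9 = 24.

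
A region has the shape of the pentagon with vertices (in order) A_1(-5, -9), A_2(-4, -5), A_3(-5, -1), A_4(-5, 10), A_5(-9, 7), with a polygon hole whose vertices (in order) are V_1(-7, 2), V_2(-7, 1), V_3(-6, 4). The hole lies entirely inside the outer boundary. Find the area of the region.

41.5

Outer boundary:
Σ = (-11) + (-21) + (-55) + (55) + (116) = 84
Area = |Σ|/2 = 42.
Hole:
Apply the shoelace (surveyor's) formula: 2A = Σ (x_i·y_{i+1} − x_{i+1}·y_i), indices taken mod 3.
Σ = (7) + (-22) + (16) = 1
Area = |Σ|/2 = 0.5.
Net area = 42 − 0.5 = 41.5.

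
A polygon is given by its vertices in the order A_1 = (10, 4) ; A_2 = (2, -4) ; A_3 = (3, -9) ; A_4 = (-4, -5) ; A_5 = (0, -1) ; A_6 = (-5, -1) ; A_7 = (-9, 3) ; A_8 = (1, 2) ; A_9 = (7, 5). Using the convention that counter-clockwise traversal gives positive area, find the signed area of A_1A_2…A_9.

-91

A_1→A_2: (10)(-4) − (2)(4) = -48
A_2→A_3: (2)(-9) − (3)(-4) = -6
A_3→A_4: (3)(-5) − (-4)(-9) = -51
A_4→A_5: (-4)(-1) − (0)(-5) = 4
A_5→A_6: (0)(-1) − (-5)(-1) = -5
A_6→A_7: (-5)(3) − (-9)(-1) = -24
A_7→A_8: (-9)(2) − (1)(3) = -21
A_8→A_9: (1)(5) − (7)(2) = -9
A_9→A_1: (7)(4) − (10)(5) = -22
Σ = -182
Signed area = Σ/2 = -91 (negative ⇒ clockwise traversal).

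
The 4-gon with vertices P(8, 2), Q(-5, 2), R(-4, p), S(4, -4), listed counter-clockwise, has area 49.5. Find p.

The doubled signed area Σ (x_i y_{i+1} − x_{i+1} y_i) is linear in p.
With p=0 it equals 90; the coefficient of p is -9 (from the two edges through R).
So -9·p + 90 = 2·49.5 = 99 ⇒ p = -1.

-1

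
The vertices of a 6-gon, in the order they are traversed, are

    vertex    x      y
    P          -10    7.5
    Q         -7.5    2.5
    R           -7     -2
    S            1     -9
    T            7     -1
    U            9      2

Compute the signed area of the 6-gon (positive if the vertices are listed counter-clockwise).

150.625

Apply Gauss's area formula: 2A = Σ (x_i·y_{i+1} − x_{i+1}·y_i), indices taken mod 6.
Cross-terms: 31.25, 32.5, 65, 62, 23, 87.5  ⇒  Σ = 301.25
Signed area = Σ/2 = 150.625 (positive ⇒ counter-clockwise traversal).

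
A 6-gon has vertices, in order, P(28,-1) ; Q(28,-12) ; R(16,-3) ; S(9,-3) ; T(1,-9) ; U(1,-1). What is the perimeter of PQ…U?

|PQ| = √((0)² + (-11)²) = √121 = 11
|QR| = √((-12)² + (9)²) = √225 = 15
|RS| = √((-7)² + (0)²) = √49 = 7
|ST| = √((-8)² + (-6)²) = √100 = 10
|TU| = √((0)² + (8)²) = √64 = 8
|UP| = √((27)² + (0)²) = √729 = 27
Perimeter = 11 + 15 + 7 + 10 + 8 + 27 = 78.

78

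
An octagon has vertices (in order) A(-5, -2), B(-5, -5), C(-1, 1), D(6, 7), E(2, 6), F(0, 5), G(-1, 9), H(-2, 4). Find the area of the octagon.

33.5

Σ = (15) + (-10) + (-13) + (22) + (10) + (5) + (14) + (24) = 67
Area = |Σ|/2 = 33.5.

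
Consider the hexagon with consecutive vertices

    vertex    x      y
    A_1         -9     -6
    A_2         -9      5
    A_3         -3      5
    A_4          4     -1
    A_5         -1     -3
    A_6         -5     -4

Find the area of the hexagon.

Apply the shoelace (surveyor's) formula: 2A = Σ (x_i·y_{i+1} − x_{i+1}·y_i), indices taken mod 6.
A_1→A_2: (-9)(5) − (-9)(-6) = -99
A_2→A_3: (-9)(5) − (-3)(5) = -30
A_3→A_4: (-3)(-1) − (4)(5) = -17
A_4→A_5: (4)(-3) − (-1)(-1) = -13
A_5→A_6: (-1)(-4) − (-5)(-3) = -11
A_6→A_1: (-5)(-6) − (-9)(-4) = -6
Σ = -176
Area = |Σ|/2 = 88.

88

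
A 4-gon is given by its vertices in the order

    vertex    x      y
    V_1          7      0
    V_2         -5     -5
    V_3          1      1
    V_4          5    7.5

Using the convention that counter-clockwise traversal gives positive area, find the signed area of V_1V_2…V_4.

Apply the shoelace (surveyor's) formula: 2A = Σ (x_i·y_{i+1} − x_{i+1}·y_i), indices taken mod 4.
V_1→V_2: (7)(-5) − (-5)(0) = -35
V_2→V_3: (-5)(1) − (1)(-5) = 0
V_3→V_4: (1)(7.5) − (5)(1) = 2.5
V_4→V_1: (5)(0) − (7)(7.5) = -52.5
Σ = -85
Signed area = Σ/2 = -42.5 (negative ⇒ clockwise traversal).

-42.5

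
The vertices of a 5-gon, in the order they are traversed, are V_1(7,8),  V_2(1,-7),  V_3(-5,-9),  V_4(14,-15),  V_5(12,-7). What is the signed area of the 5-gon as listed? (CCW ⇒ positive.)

Apply the shoelace formula: 2A = Σ (x_i·y_{i+1} − x_{i+1}·y_i), indices taken mod 5.
Σ = (-57) + (-44) + (201) + (82) + (145) = 327
Signed area = Σ/2 = 163.5 (positive ⇒ counter-clockwise traversal).

163.5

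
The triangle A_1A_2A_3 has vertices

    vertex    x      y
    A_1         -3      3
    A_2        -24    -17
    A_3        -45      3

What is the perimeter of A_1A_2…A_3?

100

|A_1A_2| = √((-21)² + (-20)²) = √841 = 29
|A_2A_3| = √((-21)² + (20)²) = √841 = 29
|A_3A_1| = √((42)² + (0)²) = √1764 = 42
Perimeter = 29 + 29 + 42 = 100.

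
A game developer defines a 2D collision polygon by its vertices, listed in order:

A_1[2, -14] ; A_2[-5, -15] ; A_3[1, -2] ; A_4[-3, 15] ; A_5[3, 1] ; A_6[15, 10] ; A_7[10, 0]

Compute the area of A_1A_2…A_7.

A_1→A_2: (2)(-15) − (-5)(-14) = -100
A_2→A_3: (-5)(-2) − (1)(-15) = 25
A_3→A_4: (1)(15) − (-3)(-2) = 9
A_4→A_5: (-3)(1) − (3)(15) = -48
A_5→A_6: (3)(10) − (15)(1) = 15
A_6→A_7: (15)(0) − (10)(10) = -100
A_7→A_1: (10)(-14) − (2)(0) = -140
Σ = -339
Area = |Σ|/2 = 169.5.

169.5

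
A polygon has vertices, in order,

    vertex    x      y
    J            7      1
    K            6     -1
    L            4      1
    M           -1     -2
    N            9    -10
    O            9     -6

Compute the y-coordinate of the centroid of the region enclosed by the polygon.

-232/63

Apply the surveyor's formula. First the cross-terms c_i = x_i·y_{i+1} − x_{i+1}·y_i:
  -13, 10, -7, 28, 36, 51  ⇒  2A = 105, A = 52.5.
Then Σ (y_i + y_{i+1})·c_i = -1160, so ȳ = -1160 / (6·52.5) = -232/63.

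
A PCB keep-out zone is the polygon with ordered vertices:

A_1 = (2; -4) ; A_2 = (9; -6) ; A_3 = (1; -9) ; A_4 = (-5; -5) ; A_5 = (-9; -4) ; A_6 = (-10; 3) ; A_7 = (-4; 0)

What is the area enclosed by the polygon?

Cross-terms: 24, -75, -50, -25, -67, 12, 16  ⇒  Σ = -165
Area = |Σ|/2 = 82.5.

82.5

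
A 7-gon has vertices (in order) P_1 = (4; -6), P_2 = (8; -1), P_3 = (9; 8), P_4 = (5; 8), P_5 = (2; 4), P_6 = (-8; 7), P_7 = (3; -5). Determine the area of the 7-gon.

110

Apply the surveyor's formula: 2A = Σ (x_i·y_{i+1} − x_{i+1}·y_i), indices taken mod 7.
Σ = (44) + (73) + (32) + (4) + (46) + (19) + (2) = 220
Area = |Σ|/2 = 110.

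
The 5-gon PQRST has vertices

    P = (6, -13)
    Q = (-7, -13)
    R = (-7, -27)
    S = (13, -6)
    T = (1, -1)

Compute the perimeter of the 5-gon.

82

|PQ| = √((-13)² + (0)²) = √169 = 13
|QR| = √((0)² + (-14)²) = √196 = 14
|RS| = √((20)² + (21)²) = √841 = 29
|ST| = √((-12)² + (5)²) = √169 = 13
|TP| = √((5)² + (-12)²) = √169 = 13
Perimeter = 13 + 14 + 29 + 13 + 13 = 82.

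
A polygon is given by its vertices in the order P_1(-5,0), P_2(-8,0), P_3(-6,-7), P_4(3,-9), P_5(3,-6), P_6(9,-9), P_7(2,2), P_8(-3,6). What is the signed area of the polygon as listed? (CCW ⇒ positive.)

Σ = (0) + (56) + (75) + (9) + (27) + (36) + (18) + (30) = 251
Signed area = Σ/2 = 125.5 (positive ⇒ counter-clockwise traversal).

125.5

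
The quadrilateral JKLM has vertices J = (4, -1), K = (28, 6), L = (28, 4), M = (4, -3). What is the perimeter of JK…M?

|JK| = √((24)² + (7)²) = √625 = 25
|KL| = √((0)² + (-2)²) = √4 = 2
|LM| = √((-24)² + (-7)²) = √625 = 25
|MJ| = √((0)² + (2)²) = √4 = 2
Perimeter = 25 + 2 + 25 + 2 = 54.

54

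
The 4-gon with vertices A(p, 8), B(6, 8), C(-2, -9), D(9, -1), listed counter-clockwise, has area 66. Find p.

Write out the shoelace sum; only the two edges meeting at A involve p:
2·Area = [(9·8 − p·(-1)) + (p·8 − 6·8)] + 45
       = 9·p + 69 = 132
⇒ p = 7.

7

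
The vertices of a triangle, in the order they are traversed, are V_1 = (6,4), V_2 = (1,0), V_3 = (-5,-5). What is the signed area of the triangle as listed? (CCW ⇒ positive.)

0.5

Apply the surveyor's formula: 2A = Σ (x_i·y_{i+1} − x_{i+1}·y_i), indices taken mod 3.
V_1→V_2: (6)(0) − (1)(4) = -4
V_2→V_3: (1)(-5) − (-5)(0) = -5
V_3→V_1: (-5)(4) − (6)(-5) = 10
Σ = 1
Signed area = Σ/2 = 0.5 (positive ⇒ counter-clockwise traversal).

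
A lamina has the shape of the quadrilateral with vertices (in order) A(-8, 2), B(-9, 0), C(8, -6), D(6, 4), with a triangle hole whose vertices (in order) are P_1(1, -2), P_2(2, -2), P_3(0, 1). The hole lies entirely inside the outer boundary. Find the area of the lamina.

90.5

Outer boundary:
A→B: (-8)(0) − (-9)(2) = 18
B→C: (-9)(-6) − (8)(0) = 54
C→D: (8)(4) − (6)(-6) = 68
D→A: (6)(2) − (-8)(4) = 44
Σ = 184
Area = |Σ|/2 = 92.
Hole:
Apply the shoelace formula: 2A = Σ (x_i·y_{i+1} − x_{i+1}·y_i), indices taken mod 3.
Σ = (2) + (2) + (-1) = 3
Area = |Σ|/2 = 1.5.
Net area = 92 − 1.5 = 90.5.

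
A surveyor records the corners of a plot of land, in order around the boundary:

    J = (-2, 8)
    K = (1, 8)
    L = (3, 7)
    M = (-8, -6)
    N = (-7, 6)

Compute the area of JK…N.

68.5

Σ = (-24) + (-17) + (38) + (-90) + (-44) = -137
Area = |Σ|/2 = 68.5.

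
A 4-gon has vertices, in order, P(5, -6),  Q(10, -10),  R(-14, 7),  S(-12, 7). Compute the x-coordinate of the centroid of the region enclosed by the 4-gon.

-535/111

Apply the surveyor's formula. First the cross-terms c_i = x_i·y_{i+1} − x_{i+1}·y_i:
  10, -70, -14, 37  ⇒  2A = -37, A = -18.5.
Then Σ (x_i + x_{i+1})·c_i = 535, so x̄ = 535 / (6·(-18.5)) = -535/111.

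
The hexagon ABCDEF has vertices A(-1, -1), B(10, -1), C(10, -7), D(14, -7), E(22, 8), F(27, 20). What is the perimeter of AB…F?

|AB| = √((11)² + (0)²) = √121 = 11
|BC| = √((0)² + (-6)²) = √36 = 6
|CD| = √((4)² + (0)²) = √16 = 4
|DE| = √((8)² + (15)²) = √289 = 17
|EF| = √((5)² + (12)²) = √169 = 13
|FA| = √((-28)² + (-21)²) = √1225 = 35
Perimeter = 11 + 6 + 4 + 17 + 13 + 35 = 86.

86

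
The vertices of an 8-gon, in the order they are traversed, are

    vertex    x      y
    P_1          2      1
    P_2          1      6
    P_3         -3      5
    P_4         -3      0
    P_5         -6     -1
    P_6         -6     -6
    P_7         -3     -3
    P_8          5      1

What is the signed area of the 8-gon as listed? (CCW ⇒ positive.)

Apply Gauss's area formula: 2A = Σ (x_i·y_{i+1} − x_{i+1}·y_i), indices taken mod 8.
Σ = (11) + (23) + (15) + (3) + (30) + (0) + (12) + (3) = 97
Signed area = Σ/2 = 48.5 (positive ⇒ counter-clockwise traversal).

48.5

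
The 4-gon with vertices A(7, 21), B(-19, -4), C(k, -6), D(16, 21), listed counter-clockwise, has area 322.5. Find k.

-5

The doubled signed area Σ (x_i y_{i+1} − x_{i+1} y_i) is linear in k.
With k=0 it equals 770; the coefficient of k is 25 (from the two edges through C).
So 25·k + 770 = 2·322.5 = 645 ⇒ k = -5.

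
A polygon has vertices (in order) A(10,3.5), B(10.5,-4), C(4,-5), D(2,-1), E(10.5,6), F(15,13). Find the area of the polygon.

57.875

A→B: (10)(-4) − (10.5)(3.5) = -76.75
B→C: (10.5)(-5) − (4)(-4) = -36.5
C→D: (4)(-1) − (2)(-5) = 6
D→E: (2)(6) − (10.5)(-1) = 22.5
E→F: (10.5)(13) − (15)(6) = 46.5
F→A: (15)(3.5) − (10)(13) = -77.5
Σ = -115.75
Area = |Σ|/2 = 57.875.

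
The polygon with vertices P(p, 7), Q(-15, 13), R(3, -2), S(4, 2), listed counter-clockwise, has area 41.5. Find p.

-5

Write out the shoelace sum; only the two edges meeting at P involve p:
2·Area = [(4·7 − p·2) + (p·13 − (-15)·7)] + 5
       = 11·p + 138 = 83
⇒ p = -5.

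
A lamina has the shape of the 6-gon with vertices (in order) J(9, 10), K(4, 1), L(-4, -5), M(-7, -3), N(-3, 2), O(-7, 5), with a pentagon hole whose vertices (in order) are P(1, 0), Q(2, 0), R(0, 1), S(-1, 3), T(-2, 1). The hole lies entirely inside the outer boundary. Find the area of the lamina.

101

Outer boundary:
Apply Gauss's area formula: 2A = Σ (x_i·y_{i+1} − x_{i+1}·y_i), indices taken mod 6.
J→K: (9)(1) − (4)(10) = -31
K→L: (4)(-5) − (-4)(1) = -16
L→M: (-4)(-3) − (-7)(-5) = -23
M→N: (-7)(2) − (-3)(-3) = -23
N→O: (-3)(5) − (-7)(2) = -1
O→J: (-7)(10) − (9)(5) = -115
Σ = -209
Area = |Σ|/2 = 104.5.
Hole:
P→Q: (1)(0) − (2)(0) = 0
Q→R: (2)(1) − (0)(0) = 2
R→S: (0)(3) − (-1)(1) = 1
S→T: (-1)(1) − (-2)(3) = 5
T→P: (-2)(0) − (1)(1) = -1
Σ = 7
Area = |Σ|/2 = 3.5.
Net area = 104.5 − 3.5 = 101.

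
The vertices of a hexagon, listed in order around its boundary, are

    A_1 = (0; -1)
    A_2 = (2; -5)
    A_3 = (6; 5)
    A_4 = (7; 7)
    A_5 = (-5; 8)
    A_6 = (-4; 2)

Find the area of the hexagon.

Σ = (2) + (40) + (7) + (91) + (22) + (4) = 166
Area = |Σ|/2 = 83.

83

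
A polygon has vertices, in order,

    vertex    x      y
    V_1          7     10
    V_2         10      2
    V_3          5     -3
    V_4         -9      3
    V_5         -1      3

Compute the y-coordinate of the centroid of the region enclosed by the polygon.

Apply the surveyor's formula. First the cross-terms c_i = x_i·y_{i+1} − x_{i+1}·y_i:
  -86, -40, -12, -24, -31  ⇒  2A = -193, A = -96.5.
Then Σ (y_i + y_{i+1})·c_i = -1539, so ȳ = -1539 / (6·(-96.5)) = 513/193.

513/193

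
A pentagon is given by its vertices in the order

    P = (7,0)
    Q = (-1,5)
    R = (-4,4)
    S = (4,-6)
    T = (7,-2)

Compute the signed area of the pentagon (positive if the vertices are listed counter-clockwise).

Apply Gauss's area formula: 2A = Σ (x_i·y_{i+1} − x_{i+1}·y_i), indices taken mod 5.
Σ = (35) + (16) + (8) + (34) + (14) = 107
Signed area = Σ/2 = 53.5 (positive ⇒ counter-clockwise traversal).

53.5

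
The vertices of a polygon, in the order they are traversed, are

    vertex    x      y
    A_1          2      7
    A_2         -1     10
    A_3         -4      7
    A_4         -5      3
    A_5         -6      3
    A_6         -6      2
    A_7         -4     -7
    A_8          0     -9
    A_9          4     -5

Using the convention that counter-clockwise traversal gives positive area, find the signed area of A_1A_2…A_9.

126

A_1→A_2: (2)(10) − (-1)(7) = 27
A_2→A_3: (-1)(7) − (-4)(10) = 33
A_3→A_4: (-4)(3) − (-5)(7) = 23
A_4→A_5: (-5)(3) − (-6)(3) = 3
A_5→A_6: (-6)(2) − (-6)(3) = 6
A_6→A_7: (-6)(-7) − (-4)(2) = 50
A_7→A_8: (-4)(-9) − (0)(-7) = 36
A_8→A_9: (0)(-5) − (4)(-9) = 36
A_9→A_1: (4)(7) − (2)(-5) = 38
Σ = 252
Signed area = Σ/2 = 126 (positive ⇒ counter-clockwise traversal).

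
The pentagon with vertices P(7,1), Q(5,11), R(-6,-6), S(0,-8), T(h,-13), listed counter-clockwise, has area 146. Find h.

Write out the shoelace sum; only the two edges meeting at T involve h:
2·Area = [(0·(-13) − h·(-8)) + (h·1 − 7·(-13))] + 156
       = 9·h + 247 = 292
⇒ h = 5.

5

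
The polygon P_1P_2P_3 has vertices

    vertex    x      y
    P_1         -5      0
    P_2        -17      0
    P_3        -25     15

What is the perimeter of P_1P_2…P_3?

|P_1P_2| = √((-12)² + (0)²) = √144 = 12
|P_2P_3| = √((-8)² + (15)²) = √289 = 17
|P_3P_1| = √((20)² + (-15)²) = √625 = 25
Perimeter = 12 + 17 + 25 = 54.

54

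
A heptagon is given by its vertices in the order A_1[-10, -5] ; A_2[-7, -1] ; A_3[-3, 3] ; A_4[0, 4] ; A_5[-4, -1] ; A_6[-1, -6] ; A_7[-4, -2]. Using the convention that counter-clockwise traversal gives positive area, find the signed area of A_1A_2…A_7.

-22

Apply Gauss's area formula: 2A = Σ (x_i·y_{i+1} − x_{i+1}·y_i), indices taken mod 7.
Cross-terms: -25, -24, -12, 16, 23, -22, 0  ⇒  Σ = -44
Signed area = Σ/2 = -22 (negative ⇒ clockwise traversal).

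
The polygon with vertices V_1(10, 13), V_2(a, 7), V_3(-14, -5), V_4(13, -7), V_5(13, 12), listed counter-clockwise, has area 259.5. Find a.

Write out the shoelace sum; only the two edges meeting at V_2 involve a:
2·Area = [(10·7 − a·13) + (a·(-5) − (-14)·7)] + 459
       = -18·a + 627 = 519
⇒ a = 6.

6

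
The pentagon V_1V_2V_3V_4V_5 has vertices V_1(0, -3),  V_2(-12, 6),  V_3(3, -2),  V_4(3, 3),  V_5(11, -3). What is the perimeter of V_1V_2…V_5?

|V_1V_2| = √((-12)² + (9)²) = √225 = 15
|V_2V_3| = √((15)² + (-8)²) = √289 = 17
|V_3V_4| = √((0)² + (5)²) = √25 = 5
|V_4V_5| = √((8)² + (-6)²) = √100 = 10
|V_5V_1| = √((-11)² + (0)²) = √121 = 11
Perimeter = 15 + 17 + 5 + 10 + 11 = 58.

58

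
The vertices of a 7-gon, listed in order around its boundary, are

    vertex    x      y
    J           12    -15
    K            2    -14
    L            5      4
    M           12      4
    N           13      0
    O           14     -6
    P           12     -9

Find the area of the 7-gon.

172

Apply the surveyor's formula: 2A = Σ (x_i·y_{i+1} − x_{i+1}·y_i), indices taken mod 7.
Σ = (-138) + (78) + (-28) + (-52) + (-78) + (-54) + (-72) = -344
Area = |Σ|/2 = 172.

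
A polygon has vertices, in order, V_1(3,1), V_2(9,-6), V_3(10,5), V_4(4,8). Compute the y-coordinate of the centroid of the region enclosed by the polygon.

105/59

Apply the surveyor's formula. First the cross-terms c_i = x_i·y_{i+1} − x_{i+1}·y_i:
  -27, 105, 60, -20  ⇒  2A = 118, A = 59.
Then Σ (y_i + y_{i+1})·c_i = 630, so ȳ = 630 / (6·59) = 105/59.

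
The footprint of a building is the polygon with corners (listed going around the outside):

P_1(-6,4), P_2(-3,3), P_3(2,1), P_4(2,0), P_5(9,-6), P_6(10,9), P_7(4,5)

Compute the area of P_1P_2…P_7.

Apply the shoelace formula: 2A = Σ (x_i·y_{i+1} − x_{i+1}·y_i), indices taken mod 7.
Σ = (-6) + (-9) + (-2) + (-12) + (141) + (14) + (46) = 172
Area = |Σ|/2 = 86.

86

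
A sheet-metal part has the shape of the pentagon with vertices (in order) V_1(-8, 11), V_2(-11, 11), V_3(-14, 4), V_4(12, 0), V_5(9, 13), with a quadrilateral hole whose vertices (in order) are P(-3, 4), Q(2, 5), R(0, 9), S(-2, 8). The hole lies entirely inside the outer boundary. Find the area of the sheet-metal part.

Outer boundary:
Apply the shoelace (surveyor's) formula: 2A = Σ (x_i·y_{i+1} − x_{i+1}·y_i), indices taken mod 5.
Cross-terms: 33, 110, -48, 156, 203  ⇒  Σ = 454
Area = |Σ|/2 = 227.
Hole:
Apply the shoelace formula: 2A = Σ (x_i·y_{i+1} − x_{i+1}·y_i), indices taken mod 4.
Σ = (-23) + (18) + (18) + (16) = 29
Area = |Σ|/2 = 14.5.
Net area = 227 − 14.5 = 212.5.

212.5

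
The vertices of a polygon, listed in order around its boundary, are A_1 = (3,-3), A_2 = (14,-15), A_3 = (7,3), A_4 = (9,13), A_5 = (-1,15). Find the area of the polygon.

157

Apply the shoelace formula: 2A = Σ (x_i·y_{i+1} − x_{i+1}·y_i), indices taken mod 5.
Σ = (-3) + (147) + (64) + (148) + (-42) = 314
Area = |Σ|/2 = 157.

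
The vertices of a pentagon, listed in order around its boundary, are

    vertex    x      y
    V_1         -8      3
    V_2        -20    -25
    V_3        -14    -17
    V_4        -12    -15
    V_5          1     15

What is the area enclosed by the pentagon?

107

Σ = (260) + (-10) + (6) + (-165) + (123) = 214
Area = |Σ|/2 = 107.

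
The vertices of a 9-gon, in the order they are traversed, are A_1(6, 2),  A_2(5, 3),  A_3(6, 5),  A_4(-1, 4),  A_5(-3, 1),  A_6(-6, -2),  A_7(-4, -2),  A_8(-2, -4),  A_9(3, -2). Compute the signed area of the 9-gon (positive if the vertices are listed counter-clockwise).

Apply the surveyor's formula: 2A = Σ (x_i·y_{i+1} − x_{i+1}·y_i), indices taken mod 9.
Σ = (8) + (7) + (29) + (11) + (12) + (4) + (12) + (16) + (18) = 117
Signed area = Σ/2 = 58.5 (positive ⇒ counter-clockwise traversal).

58.5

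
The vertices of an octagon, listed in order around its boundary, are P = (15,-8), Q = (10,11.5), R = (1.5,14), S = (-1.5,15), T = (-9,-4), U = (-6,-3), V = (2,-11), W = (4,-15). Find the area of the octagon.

Apply the surveyor's formula: 2A = Σ (x_i·y_{i+1} − x_{i+1}·y_i), indices taken mod 8.
P→Q: (15)(11.5) − (10)(-8) = 252.5
Q→R: (10)(14) − (1.5)(11.5) = 122.75
R→S: (1.5)(15) − (-1.5)(14) = 43.5
S→T: (-1.5)(-4) − (-9)(15) = 141
T→U: (-9)(-3) − (-6)(-4) = 3
U→V: (-6)(-11) − (2)(-3) = 72
V→W: (2)(-15) − (4)(-11) = 14
W→P: (4)(-8) − (15)(-15) = 193
Σ = 841.75
Area = |Σ|/2 = 420.875.

420.875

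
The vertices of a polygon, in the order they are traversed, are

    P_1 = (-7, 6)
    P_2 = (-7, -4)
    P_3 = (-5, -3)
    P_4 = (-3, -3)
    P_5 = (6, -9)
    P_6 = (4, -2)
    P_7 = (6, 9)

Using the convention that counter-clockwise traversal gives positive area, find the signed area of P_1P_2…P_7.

146.5

Σ = (70) + (1) + (6) + (45) + (24) + (48) + (99) = 293
Signed area = Σ/2 = 146.5 (positive ⇒ counter-clockwise traversal).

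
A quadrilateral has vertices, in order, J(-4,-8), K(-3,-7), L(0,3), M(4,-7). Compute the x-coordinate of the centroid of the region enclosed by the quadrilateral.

7/33

Apply the shoelace formula. First the cross-terms c_i = x_i·y_{i+1} − x_{i+1}·y_i:
  4, -9, -12, -60  ⇒  2A = -77, A = -38.5.
Then Σ (x_i + x_{i+1})·c_i = -49, so x̄ = -49 / (6·(-38.5)) = 7/33.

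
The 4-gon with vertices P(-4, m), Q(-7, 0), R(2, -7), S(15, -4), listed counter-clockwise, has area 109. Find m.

Write out the shoelace sum; only the two edges meeting at P involve m:
2·Area = [(15·m − (-4)·(-4)) + ((-4)·0 − (-7)·m)] + 146
       = 22·m + 130 = 218
⇒ m = 4.

4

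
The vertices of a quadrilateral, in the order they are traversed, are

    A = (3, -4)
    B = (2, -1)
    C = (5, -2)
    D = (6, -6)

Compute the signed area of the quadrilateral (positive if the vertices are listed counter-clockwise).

Apply the surveyor's formula: 2A = Σ (x_i·y_{i+1} − x_{i+1}·y_i), indices taken mod 4.
Cross-terms: 5, 1, -18, -6  ⇒  Σ = -18
Signed area = Σ/2 = -9 (negative ⇒ clockwise traversal).

-9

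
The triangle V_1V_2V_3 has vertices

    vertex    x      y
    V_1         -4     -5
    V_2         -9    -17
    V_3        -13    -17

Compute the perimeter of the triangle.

|V_1V_2| = √((-5)² + (-12)²) = √169 = 13
|V_2V_3| = √((-4)² + (0)²) = √16 = 4
|V_3V_1| = √((9)² + (12)²) = √225 = 15
Perimeter = 13 + 4 + 15 = 32.

32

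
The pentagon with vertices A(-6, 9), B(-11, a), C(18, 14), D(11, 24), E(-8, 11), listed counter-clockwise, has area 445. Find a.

-15

Write out the shoelace sum; only the two edges meeting at B involve a:
2·Area = [((-6)·a − (-11)·9) + ((-11)·14 − 18·a)] + 585
       = -24·a + 530 = 890
⇒ a = -15.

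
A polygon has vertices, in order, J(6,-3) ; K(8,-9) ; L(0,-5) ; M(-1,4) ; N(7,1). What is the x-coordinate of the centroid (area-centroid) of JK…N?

Apply Gauss's area formula. First the cross-terms c_i = x_i·y_{i+1} − x_{i+1}·y_i:
  -30, -40, -5, -29, -27  ⇒  2A = -131, A = -65.5.
Then Σ (x_i + x_{i+1})·c_i = -1260, so x̄ = -1260 / (6·(-65.5)) = 420/131.

420/131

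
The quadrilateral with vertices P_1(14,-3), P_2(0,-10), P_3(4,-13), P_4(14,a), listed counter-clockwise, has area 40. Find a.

Write out the shoelace sum; only the two edges meeting at P_4 involve a:
2·Area = [(4·a − 14·(-13)) + (14·(-3) − 14·a)] + -100
       = -10·a + 40 = 80
⇒ a = -4.

-4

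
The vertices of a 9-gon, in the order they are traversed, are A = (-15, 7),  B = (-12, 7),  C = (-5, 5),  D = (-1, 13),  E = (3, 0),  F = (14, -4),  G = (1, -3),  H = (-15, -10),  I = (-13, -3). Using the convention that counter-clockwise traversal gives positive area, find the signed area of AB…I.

Apply the shoelace (surveyor's) formula: 2A = Σ (x_i·y_{i+1} − x_{i+1}·y_i), indices taken mod 9.
Σ = (-21) + (-25) + (-60) + (-39) + (-12) + (-38) + (-55) + (-85) + (-136) = -471
Signed area = Σ/2 = -235.5 (negative ⇒ clockwise traversal).

-235.5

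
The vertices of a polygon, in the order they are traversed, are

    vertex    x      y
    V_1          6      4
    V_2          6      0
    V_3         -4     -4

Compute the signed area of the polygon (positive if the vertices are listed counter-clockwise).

Cross-terms: -24, -24, 8  ⇒  Σ = -40
Signed area = Σ/2 = -20 (negative ⇒ clockwise traversal).

-20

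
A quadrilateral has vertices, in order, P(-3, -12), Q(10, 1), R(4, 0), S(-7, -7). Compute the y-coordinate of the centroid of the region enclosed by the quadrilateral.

-191/37

Apply the surveyor's formula. First the cross-terms c_i = x_i·y_{i+1} − x_{i+1}·y_i:
  117, -4, -28, 63  ⇒  2A = 148, A = 74.
Then Σ (y_i + y_{i+1})·c_i = -2292, so ȳ = -2292 / (6·74) = -191/37.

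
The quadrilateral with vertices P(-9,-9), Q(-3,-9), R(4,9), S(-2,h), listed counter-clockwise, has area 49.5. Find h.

Write out the shoelace sum; only the two edges meeting at S involve h:
2·Area = [(4·h − (-2)·9) + ((-2)·(-9) − (-9)·h)] + 63
       = 13·h + 99 = 99
⇒ h = 0.

0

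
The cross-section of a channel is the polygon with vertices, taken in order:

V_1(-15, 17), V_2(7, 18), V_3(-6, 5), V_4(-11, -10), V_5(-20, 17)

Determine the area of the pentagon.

301.5

Cross-terms: -389, 143, 115, -387, -85  ⇒  Σ = -603
Area = |Σ|/2 = 301.5.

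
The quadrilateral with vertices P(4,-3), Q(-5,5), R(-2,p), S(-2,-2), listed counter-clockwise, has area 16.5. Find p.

Write out the shoelace sum; only the two edges meeting at R involve p:
2·Area = [((-5)·p − (-2)·5) + ((-2)·(-2) − (-2)·p)] + 19
       = -3·p + 33 = 33
⇒ p = 0.

0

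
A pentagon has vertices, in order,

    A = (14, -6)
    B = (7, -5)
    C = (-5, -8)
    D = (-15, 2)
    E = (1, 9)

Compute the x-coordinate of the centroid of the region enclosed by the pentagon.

-149/127

Apply the surveyor's formula. First the cross-terms c_i = x_i·y_{i+1} − x_{i+1}·y_i:
  -28, -81, -130, -137, -132  ⇒  2A = -508, A = -254.
Then Σ (x_i + x_{i+1})·c_i = 1788, so x̄ = 1788 / (6·(-254)) = -149/127.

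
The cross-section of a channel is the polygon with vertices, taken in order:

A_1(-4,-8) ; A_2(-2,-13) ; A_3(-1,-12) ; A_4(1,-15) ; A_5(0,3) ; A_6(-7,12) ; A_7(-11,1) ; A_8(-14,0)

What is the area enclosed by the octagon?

Σ = (36) + (11) + (27) + (3) + (21) + (125) + (14) + (112) = 349
Area = |Σ|/2 = 174.5.

174.5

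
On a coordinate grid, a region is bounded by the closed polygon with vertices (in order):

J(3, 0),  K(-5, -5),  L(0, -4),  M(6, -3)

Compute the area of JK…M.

19

Apply the shoelace (surveyor's) formula: 2A = Σ (x_i·y_{i+1} − x_{i+1}·y_i), indices taken mod 4.
Cross-terms: -15, 20, 24, 9  ⇒  Σ = 38
Area = |Σ|/2 = 19.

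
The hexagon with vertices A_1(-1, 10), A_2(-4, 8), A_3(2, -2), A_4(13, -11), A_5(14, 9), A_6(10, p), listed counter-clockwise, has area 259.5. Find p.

Write out the shoelace sum; only the two edges meeting at A_6 involve p:
2·Area = [(14·p − 10·9) + (10·10 − (-1)·p)] + 299
       = 15·p + 309 = 519
⇒ p = 14.

14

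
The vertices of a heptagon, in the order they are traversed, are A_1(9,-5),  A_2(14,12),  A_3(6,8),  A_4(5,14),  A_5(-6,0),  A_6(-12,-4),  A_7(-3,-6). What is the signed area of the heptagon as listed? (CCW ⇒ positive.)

249.5

Apply Gauss's area formula: 2A = Σ (x_i·y_{i+1} − x_{i+1}·y_i), indices taken mod 7.
Cross-terms: 178, 40, 44, 84, 24, 60, 69  ⇒  Σ = 499
Signed area = Σ/2 = 249.5 (positive ⇒ counter-clockwise traversal).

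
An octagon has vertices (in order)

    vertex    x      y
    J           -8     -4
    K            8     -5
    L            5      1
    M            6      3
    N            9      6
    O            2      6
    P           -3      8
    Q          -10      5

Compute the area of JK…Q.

172

Apply the shoelace (surveyor's) formula: 2A = Σ (x_i·y_{i+1} − x_{i+1}·y_i), indices taken mod 8.
J→K: (-8)(-5) − (8)(-4) = 72
K→L: (8)(1) − (5)(-5) = 33
L→M: (5)(3) − (6)(1) = 9
M→N: (6)(6) − (9)(3) = 9
N→O: (9)(6) − (2)(6) = 42
O→P: (2)(8) − (-3)(6) = 34
P→Q: (-3)(5) − (-10)(8) = 65
Q→J: (-10)(-4) − (-8)(5) = 80
Σ = 344
Area = |Σ|/2 = 172.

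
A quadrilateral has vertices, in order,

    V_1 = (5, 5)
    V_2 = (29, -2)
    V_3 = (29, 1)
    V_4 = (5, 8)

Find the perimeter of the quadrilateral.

|V_1V_2| = √((24)² + (-7)²) = √625 = 25
|V_2V_3| = √((0)² + (3)²) = √9 = 3
|V_3V_4| = √((-24)² + (7)²) = √625 = 25
|V_4V_1| = √((0)² + (-3)²) = √9 = 3
Perimeter = 25 + 3 + 25 + 3 = 56.

56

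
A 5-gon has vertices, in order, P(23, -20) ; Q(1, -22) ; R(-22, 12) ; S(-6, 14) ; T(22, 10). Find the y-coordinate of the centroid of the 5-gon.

-68/27

Apply Gauss's area formula. First the cross-terms c_i = x_i·y_{i+1} − x_{i+1}·y_i:
  -486, -472, -236, -368, -670  ⇒  2A = -2232, A = -1116.
Then Σ (y_i + y_{i+1})·c_i = 16864, so ȳ = 16864 / (6·(-1116)) = -68/27.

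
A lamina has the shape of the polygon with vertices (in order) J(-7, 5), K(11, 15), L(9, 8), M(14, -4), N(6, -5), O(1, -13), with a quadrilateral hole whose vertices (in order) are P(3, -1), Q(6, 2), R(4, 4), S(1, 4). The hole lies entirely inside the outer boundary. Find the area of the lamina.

266.5

Outer boundary:
Apply the shoelace (surveyor's) formula: 2A = Σ (x_i·y_{i+1} − x_{i+1}·y_i), indices taken mod 6.
J→K: (-7)(15) − (11)(5) = -160
K→L: (11)(8) − (9)(15) = -47
L→M: (9)(-4) − (14)(8) = -148
M→N: (14)(-5) − (6)(-4) = -46
N→O: (6)(-13) − (1)(-5) = -73
O→J: (1)(5) − (-7)(-13) = -86
Σ = -560
Area = |Σ|/2 = 280.
Hole:
P→Q: (3)(2) − (6)(-1) = 12
Q→R: (6)(4) − (4)(2) = 16
R→S: (4)(4) − (1)(4) = 12
S→P: (1)(-1) − (3)(4) = -13
Σ = 27
Area = |Σ|/2 = 13.5.
Net area = 280 − 13.5 = 266.5.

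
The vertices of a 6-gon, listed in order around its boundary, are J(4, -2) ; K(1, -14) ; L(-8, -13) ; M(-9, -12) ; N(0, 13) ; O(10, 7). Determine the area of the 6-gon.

Apply the shoelace (surveyor's) formula: 2A = Σ (x_i·y_{i+1} − x_{i+1}·y_i), indices taken mod 6.
Σ = (-54) + (-125) + (-21) + (-117) + (-130) + (-48) = -495
Area = |Σ|/2 = 247.5.

247.5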